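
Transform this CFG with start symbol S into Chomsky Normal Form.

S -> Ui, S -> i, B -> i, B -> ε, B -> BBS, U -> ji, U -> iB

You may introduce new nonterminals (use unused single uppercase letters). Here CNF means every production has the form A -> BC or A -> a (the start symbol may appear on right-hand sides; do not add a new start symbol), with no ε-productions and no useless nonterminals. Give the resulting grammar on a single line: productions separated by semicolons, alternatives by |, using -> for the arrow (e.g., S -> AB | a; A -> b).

S -> i | UA; A -> i; B -> i | BD | BS | UA; C -> j; D -> BS; U -> i | AB | CA

Nullable: {B}; after ε-elimination: S -> i | Ui; B -> S | i | BS | BBS; U -> i | iB | ji.
After unit-elimination: S -> i | Ui; B -> i | BS | Ui | BBS; U -> i | iB | ji.
TERM: introduce A -> i, C -> j and substitute in every rule of length ≥2.
BIN: B -> BBS becomes B -> BD, D -> BS.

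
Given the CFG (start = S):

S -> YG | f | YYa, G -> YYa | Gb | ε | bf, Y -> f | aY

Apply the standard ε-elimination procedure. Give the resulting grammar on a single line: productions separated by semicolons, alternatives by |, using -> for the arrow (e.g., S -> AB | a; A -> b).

S -> Y | f | YG | YYa; G -> b | Gb | bf | YYa; Y -> f | aY

Nullable set: {G}.
S -> YG: G nullable, giving Y | YG.
Drop G -> ε.
G -> Gb: G nullable, giving Gb | b.
Unchanged (no nullable symbols): S -> YYa; S -> f; G -> YYa; G -> bf; Y -> aY; Y -> f.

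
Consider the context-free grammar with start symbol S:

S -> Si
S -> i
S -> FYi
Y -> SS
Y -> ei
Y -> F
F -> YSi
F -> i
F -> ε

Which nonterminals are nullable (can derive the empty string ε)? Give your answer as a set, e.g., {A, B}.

Directly nullable (have an ε-rule): {F}.
Y is nullable via Y -> F (every symbol on the right is already known nullable).
Not nullable: S — each has a terminal in every rule's right-hand side or depends on a non-nullable symbol.

{F, Y}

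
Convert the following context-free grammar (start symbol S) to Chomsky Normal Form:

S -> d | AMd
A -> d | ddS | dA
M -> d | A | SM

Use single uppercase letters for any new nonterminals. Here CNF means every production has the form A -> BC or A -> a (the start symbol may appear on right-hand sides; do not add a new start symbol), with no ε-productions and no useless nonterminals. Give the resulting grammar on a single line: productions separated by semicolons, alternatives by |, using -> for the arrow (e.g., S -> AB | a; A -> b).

S -> d | AE; A -> d | BA | BC; B -> d; C -> BS; D -> BS; E -> MB; M -> d | BA | BD | SM

No ε-productions.
After unit-elimination: S -> d | AMd; A -> d | dA | ddS; M -> d | SM | dA | ddS.
TERM: introduce B -> d and substitute in every rule of length ≥2.
BIN: A -> BBS becomes A -> BC, C -> BS; M -> BBS becomes M -> BD, D -> BS; S -> AMB becomes S -> AE, E -> MB.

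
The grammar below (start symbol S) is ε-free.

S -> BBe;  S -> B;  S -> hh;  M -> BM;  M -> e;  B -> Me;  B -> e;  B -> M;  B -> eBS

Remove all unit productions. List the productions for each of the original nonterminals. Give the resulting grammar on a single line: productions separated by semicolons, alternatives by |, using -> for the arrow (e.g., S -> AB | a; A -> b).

S -> e | BM | Me | hh | BBe | eBS; B -> e | BM | Me | eBS; M -> e | BM

Unit productions: B->M, S->B.
Unit pairs (A ⇒* B via units): (B,M), (S,B), (S,M).
S: inherits non-unit rules of {B, M, S} → BBe | BM | Me | e | eBS | hh.
B: inherits non-unit rules of {B, M} → BM | Me | e | eBS.
M: inherits non-unit rules of {M} → BM | e.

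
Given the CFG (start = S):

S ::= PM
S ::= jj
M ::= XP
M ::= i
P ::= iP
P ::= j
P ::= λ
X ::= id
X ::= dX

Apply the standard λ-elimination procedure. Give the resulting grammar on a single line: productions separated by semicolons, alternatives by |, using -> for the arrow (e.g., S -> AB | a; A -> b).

Nullable set: {P}.
S -> PM: P nullable, giving M | PM.
M -> XP: P nullable, giving X | XP.
Drop P -> λ.
P -> iP: P nullable, giving i | iP.
Unchanged (no nullable symbols): S -> jj; M -> i; P -> j; X -> dX; X -> id.

S -> M | PM | jj; M -> X | i | XP; P -> i | j | iP; X -> dX | id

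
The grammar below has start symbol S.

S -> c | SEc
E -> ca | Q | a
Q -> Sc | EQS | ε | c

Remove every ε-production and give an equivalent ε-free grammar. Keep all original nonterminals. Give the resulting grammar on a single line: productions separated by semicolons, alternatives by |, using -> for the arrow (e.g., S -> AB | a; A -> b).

S -> c | Sc | SEc; E -> Q | a | ca; Q -> S | c | ES | QS | Sc | EQS

Nullable set: {E, Q}.
S -> SEc: E nullable, giving SEc | Sc.
E -> Q: Q nullable, giving Q.
Drop Q -> ε.
Q -> EQS: E, Q nullable, giving EQS | ES | QS | S.
Unchanged (no nullable symbols): S -> c; E -> a; E -> ca; Q -> Sc; Q -> c.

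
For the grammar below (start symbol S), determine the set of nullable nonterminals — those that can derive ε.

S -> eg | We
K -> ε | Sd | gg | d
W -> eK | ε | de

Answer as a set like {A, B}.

Directly nullable (have an ε-rule): {K, W}.
Not nullable: S — each has a terminal in every rule's right-hand side or depends on a non-nullable symbol.

{K, W}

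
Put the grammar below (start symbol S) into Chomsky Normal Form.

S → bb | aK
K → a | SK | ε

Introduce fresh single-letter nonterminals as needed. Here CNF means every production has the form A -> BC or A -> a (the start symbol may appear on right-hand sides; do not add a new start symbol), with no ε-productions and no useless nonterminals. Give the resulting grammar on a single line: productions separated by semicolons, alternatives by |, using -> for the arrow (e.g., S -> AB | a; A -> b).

S -> a | AK | BB; A -> a; B -> b; K -> a | AK | BB | SK

Nullable: {K}; after ε-elimination: S -> a | aK | bb; K -> S | a | SK.
After unit-elimination: S -> a | aK | bb; K -> a | SK | aK | bb.
TERM: introduce A -> a, B -> b and substitute in every rule of length ≥2.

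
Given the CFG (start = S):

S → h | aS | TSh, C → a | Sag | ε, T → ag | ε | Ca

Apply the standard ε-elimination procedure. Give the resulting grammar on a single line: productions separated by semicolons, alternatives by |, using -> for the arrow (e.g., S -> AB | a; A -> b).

S -> h | Sh | aS | TSh; C -> a | Sag; T -> a | Ca | ag

Nullable set: {C, T}.
S -> TSh: T nullable, giving Sh | TSh.
Drop C -> ε.
Drop T -> ε.
T -> Ca: C nullable, giving Ca | a.
Unchanged (no nullable symbols): S -> aS; S -> h; C -> Sag; C -> a; T -> ag.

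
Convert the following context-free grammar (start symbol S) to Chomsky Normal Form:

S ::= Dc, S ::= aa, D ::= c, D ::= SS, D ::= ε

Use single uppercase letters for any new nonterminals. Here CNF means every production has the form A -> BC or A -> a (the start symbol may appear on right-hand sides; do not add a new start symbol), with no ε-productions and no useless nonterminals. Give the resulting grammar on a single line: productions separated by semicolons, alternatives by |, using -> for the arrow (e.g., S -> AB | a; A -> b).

Nullable: {D}; after ε-elimination: S -> c | Dc | aa; D -> c | SS.
No unit productions to eliminate.
TERM: introduce B -> a, A -> c and substitute in every rule of length ≥2.

S -> c | BB | DA; A -> c; B -> a; D -> c | SS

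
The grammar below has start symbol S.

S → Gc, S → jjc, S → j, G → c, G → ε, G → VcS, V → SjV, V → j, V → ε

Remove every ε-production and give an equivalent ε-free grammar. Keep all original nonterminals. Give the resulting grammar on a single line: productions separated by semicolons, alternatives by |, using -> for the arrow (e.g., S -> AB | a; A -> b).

S -> c | j | Gc | jjc; G -> c | cS | VcS; V -> j | Sj | SjV

Nullable set: {G, V}.
S -> Gc: G nullable, giving Gc | c.
Drop G -> ε.
G -> VcS: V nullable, giving VcS | cS.
Drop V -> ε.
V -> SjV: V nullable, giving Sj | SjV.
Unchanged (no nullable symbols): S -> j; S -> jjc; G -> c; V -> j.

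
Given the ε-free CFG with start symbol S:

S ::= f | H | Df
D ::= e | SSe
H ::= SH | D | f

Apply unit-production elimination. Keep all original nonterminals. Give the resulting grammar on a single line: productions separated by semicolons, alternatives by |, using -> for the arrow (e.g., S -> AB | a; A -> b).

S -> e | f | Df | SH | SSe; D -> e | SSe; H -> e | f | SH | SSe

Unit productions: H->D, S->H.
Unit pairs (A ⇒* B via units): (H,D), (S,D), (S,H).
S: inherits non-unit rules of {D, H, S} → Df | SH | SSe | e | f.
D: inherits non-unit rules of {D} → SSe | e.
H: inherits non-unit rules of {D, H} → SH | SSe | e | f.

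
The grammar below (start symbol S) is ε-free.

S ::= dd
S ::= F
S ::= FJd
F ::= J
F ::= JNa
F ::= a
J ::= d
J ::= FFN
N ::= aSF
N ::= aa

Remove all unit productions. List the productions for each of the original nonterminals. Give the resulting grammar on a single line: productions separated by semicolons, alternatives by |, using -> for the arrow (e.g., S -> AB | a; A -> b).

Unit productions: F->J, S->F.
Unit pairs (A ⇒* B via units): (F,J), (S,F), (S,J).
S: inherits non-unit rules of {F, J, S} → FFN | FJd | JNa | a | d | dd.
F: inherits non-unit rules of {F, J} → FFN | JNa | a | d.
J: inherits non-unit rules of {J} → FFN | d.
N: inherits non-unit rules of {N} → aSF | aa.

S -> a | d | dd | FFN | FJd | JNa; F -> a | d | FFN | JNa; J -> d | FFN; N -> aa | aSF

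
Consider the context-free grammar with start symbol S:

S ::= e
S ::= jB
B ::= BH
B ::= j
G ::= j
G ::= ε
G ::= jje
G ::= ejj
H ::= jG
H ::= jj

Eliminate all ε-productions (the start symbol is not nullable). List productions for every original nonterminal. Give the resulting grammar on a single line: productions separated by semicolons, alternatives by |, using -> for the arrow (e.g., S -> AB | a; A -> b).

S -> e | jB; B -> j | BH; G -> j | ejj | jje; H -> j | jG | jj

Nullable set: {G}.
Drop G -> ε.
H -> jG: G nullable, giving j | jG.
Unchanged (no nullable symbols): S -> e; S -> jB; B -> BH; B -> j; G -> ejj; G -> j; G -> jje; H -> jj.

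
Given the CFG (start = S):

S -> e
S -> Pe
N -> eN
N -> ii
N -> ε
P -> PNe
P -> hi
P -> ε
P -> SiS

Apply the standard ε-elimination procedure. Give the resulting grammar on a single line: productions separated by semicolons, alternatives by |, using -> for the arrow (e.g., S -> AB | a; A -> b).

S -> e | Pe; N -> e | eN | ii; P -> e | Ne | Pe | hi | PNe | SiS

Nullable set: {N, P}.
S -> Pe: P nullable, giving Pe | e.
Drop N -> ε.
N -> eN: N nullable, giving e | eN.
Drop P -> ε.
P -> PNe: P, N nullable, giving Ne | PNe | Pe | e.
Unchanged (no nullable symbols): S -> e; N -> ii; P -> SiS; P -> hi.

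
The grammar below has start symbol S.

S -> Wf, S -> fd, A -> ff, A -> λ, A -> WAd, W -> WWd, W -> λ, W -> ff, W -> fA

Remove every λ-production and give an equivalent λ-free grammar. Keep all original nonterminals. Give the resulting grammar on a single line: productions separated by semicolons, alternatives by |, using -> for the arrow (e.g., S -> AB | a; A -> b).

Nullable set: {A, W}.
S -> Wf: W nullable, giving Wf | f.
Drop A -> λ.
A -> WAd: W, A nullable, giving Ad | WAd | Wd | d.
Drop W -> λ.
W -> WWd: W, W nullable, giving WWd | Wd | d.
W -> fA: A nullable, giving f | fA.
Unchanged (no nullable symbols): S -> fd; A -> ff; W -> ff.

S -> f | Wf | fd; A -> d | Ad | Wd | ff | WAd; W -> d | f | Wd | fA | ff | WWd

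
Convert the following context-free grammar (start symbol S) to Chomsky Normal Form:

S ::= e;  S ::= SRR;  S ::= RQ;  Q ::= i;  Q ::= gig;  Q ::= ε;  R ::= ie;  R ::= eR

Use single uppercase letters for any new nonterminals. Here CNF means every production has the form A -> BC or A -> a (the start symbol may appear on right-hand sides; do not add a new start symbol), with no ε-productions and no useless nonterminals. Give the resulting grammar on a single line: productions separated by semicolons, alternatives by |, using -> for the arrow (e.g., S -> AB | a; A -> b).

Nullable: {Q}; after ε-elimination: S -> R | e | RQ | SRR; Q -> i | gig; R -> eR | ie.
After unit-elimination: S -> e | RQ | eR | ie | SRR; Q -> i | gig; R -> eR | ie.
TERM: introduce C -> e, A -> g, B -> i and substitute in every rule of length ≥2.
BIN: Q -> ABA becomes Q -> AD, D -> BA; S -> SRR becomes S -> SE, E -> RR.

S -> e | BC | CR | RQ | SE; A -> g; B -> i; C -> e; D -> BA; E -> RR; Q -> i | AD; R -> BC | CR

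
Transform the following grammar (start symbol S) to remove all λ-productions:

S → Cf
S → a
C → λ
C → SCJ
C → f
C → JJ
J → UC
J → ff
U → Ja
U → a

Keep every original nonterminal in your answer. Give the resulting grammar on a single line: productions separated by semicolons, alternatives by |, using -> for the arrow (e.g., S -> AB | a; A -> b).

S -> a | f | Cf; C -> f | JJ | SJ | SCJ; J -> U | UC | ff; U -> a | Ja

Nullable set: {C}.
S -> Cf: C nullable, giving Cf | f.
Drop C -> λ.
C -> SCJ: C nullable, giving SCJ | SJ.
J -> UC: C nullable, giving U | UC.
Unchanged (no nullable symbols): S -> a; C -> JJ; C -> f; J -> ff; U -> Ja; U -> a.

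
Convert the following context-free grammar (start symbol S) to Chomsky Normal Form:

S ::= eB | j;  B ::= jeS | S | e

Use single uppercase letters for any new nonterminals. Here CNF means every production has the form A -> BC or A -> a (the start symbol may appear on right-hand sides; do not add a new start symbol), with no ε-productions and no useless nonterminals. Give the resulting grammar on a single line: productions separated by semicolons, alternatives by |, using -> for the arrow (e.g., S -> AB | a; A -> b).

No ε-productions.
After unit-elimination: S -> j | eB; B -> e | j | eB | jeS.
TERM: introduce A -> e, C -> j and substitute in every rule of length ≥2.
BIN: B -> CAS becomes B -> CD, D -> AS.

S -> j | AB; A -> e; B -> e | j | AB | CD; C -> j; D -> AS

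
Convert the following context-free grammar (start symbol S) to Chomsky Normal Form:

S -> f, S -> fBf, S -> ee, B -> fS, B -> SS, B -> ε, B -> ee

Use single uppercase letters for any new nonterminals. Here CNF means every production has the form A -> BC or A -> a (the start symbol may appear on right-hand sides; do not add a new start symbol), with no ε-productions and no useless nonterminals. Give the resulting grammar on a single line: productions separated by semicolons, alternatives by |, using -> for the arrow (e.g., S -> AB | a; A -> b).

S -> f | AA | CC | CD; A -> e; B -> AA | CS | SS; C -> f; D -> BC

Nullable: {B}; after ε-elimination: S -> f | ee | ff | fBf; B -> SS | ee | fS.
No unit productions to eliminate.
TERM: introduce A -> e, C -> f and substitute in every rule of length ≥2.
BIN: S -> CBC becomes S -> CD, D -> BC.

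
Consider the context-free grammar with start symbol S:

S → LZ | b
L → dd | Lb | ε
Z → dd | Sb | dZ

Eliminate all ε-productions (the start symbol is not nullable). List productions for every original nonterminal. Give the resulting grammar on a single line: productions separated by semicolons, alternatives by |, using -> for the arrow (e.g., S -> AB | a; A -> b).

Nullable set: {L}.
S -> LZ: L nullable, giving LZ | Z.
Drop L -> ε.
L -> Lb: L nullable, giving Lb | b.
Unchanged (no nullable symbols): S -> b; L -> dd; Z -> Sb; Z -> dZ; Z -> dd.

S -> Z | b | LZ; L -> b | Lb | dd; Z -> Sb | dZ | dd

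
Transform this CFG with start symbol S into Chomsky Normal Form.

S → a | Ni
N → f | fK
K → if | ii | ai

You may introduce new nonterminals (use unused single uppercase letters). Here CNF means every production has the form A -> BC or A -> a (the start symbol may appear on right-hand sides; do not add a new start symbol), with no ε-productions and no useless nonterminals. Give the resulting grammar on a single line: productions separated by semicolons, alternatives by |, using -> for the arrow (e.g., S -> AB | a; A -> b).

S -> a | NB; A -> a; B -> i; C -> f; K -> AB | BB | BC; N -> f | CK

No ε-productions.
No unit productions to eliminate.
TERM: introduce A -> a, C -> f, B -> i and substitute in every rule of length ≥2.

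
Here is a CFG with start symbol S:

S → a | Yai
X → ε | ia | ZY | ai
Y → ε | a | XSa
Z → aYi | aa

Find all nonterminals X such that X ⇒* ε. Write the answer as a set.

{X, Y}

Directly nullable (have an ε-rule): {X, Y}.
Not nullable: S, Z — each has a terminal in every rule's right-hand side or depends on a non-nullable symbol.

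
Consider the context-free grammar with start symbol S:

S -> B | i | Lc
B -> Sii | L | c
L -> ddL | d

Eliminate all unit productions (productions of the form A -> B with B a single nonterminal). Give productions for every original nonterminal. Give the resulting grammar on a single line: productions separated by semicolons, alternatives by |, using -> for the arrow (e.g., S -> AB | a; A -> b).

Unit productions: B->L, S->B.
Unit pairs (A ⇒* B via units): (B,L), (S,B), (S,L).
S: inherits non-unit rules of {B, L, S} → Lc | Sii | c | d | ddL | i.
B: inherits non-unit rules of {B, L} → Sii | c | d | ddL.
L: inherits non-unit rules of {L} → d | ddL.

S -> c | d | i | Lc | Sii | ddL; B -> c | d | Sii | ddL; L -> d | ddL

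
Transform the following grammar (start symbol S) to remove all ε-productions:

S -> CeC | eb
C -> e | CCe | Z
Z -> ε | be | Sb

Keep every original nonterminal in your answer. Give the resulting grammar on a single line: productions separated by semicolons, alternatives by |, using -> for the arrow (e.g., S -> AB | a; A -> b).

Nullable set: {C, Z}.
S -> CeC: C, C nullable, giving Ce | CeC | e | eC.
C -> CCe: C, C nullable, giving CCe | Ce | e.
C -> Z: Z nullable, giving Z.
Drop Z -> ε.
Unchanged (no nullable symbols): S -> eb; C -> e; Z -> Sb; Z -> be.

S -> e | Ce | eC | eb | CeC; C -> Z | e | Ce | CCe; Z -> Sb | be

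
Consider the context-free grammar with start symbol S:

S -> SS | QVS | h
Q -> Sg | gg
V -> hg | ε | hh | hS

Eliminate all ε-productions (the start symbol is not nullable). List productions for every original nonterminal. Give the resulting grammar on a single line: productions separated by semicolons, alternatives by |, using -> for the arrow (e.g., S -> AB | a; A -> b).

Nullable set: {V}.
S -> QVS: V nullable, giving QS | QVS.
Drop V -> ε.
Unchanged (no nullable symbols): S -> SS; S -> h; Q -> Sg; Q -> gg; V -> hS; V -> hg; V -> hh.

S -> h | QS | SS | QVS; Q -> Sg | gg; V -> hS | hg | hh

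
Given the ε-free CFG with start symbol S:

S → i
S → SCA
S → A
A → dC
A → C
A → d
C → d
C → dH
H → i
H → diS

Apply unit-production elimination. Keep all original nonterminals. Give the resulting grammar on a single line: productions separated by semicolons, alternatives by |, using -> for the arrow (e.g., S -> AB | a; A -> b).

Unit productions: A->C, S->A.
Unit pairs (A ⇒* B via units): (A,C), (S,A), (S,C).
S: inherits non-unit rules of {A, C, S} → SCA | d | dC | dH | i.
A: inherits non-unit rules of {A, C} → d | dC | dH.
C: inherits non-unit rules of {C} → d | dH.
H: inherits non-unit rules of {H} → diS | i.

S -> d | i | dC | dH | SCA; A -> d | dC | dH; C -> d | dH; H -> i | diS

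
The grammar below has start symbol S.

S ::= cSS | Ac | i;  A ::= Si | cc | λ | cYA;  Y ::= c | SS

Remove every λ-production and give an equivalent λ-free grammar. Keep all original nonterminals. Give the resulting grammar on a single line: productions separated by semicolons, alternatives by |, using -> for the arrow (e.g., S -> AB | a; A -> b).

S -> c | i | Ac | cSS; A -> Si | cY | cc | cYA; Y -> c | SS

Nullable set: {A}.
S -> Ac: A nullable, giving Ac | c.
Drop A -> λ.
A -> cYA: A nullable, giving cY | cYA.
Unchanged (no nullable symbols): S -> cSS; S -> i; A -> Si; A -> cc; Y -> SS; Y -> c.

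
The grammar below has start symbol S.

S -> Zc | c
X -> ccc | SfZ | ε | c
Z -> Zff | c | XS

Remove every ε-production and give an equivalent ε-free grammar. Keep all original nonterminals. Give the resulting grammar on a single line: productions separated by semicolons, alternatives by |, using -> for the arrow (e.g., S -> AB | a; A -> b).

Nullable set: {X}.
Drop X -> ε.
Z -> XS: X nullable, giving S | XS.
Unchanged (no nullable symbols): S -> Zc; S -> c; X -> SfZ; X -> c; X -> ccc; Z -> Zff; Z -> c.

S -> c | Zc; X -> c | SfZ | ccc; Z -> S | c | XS | Zff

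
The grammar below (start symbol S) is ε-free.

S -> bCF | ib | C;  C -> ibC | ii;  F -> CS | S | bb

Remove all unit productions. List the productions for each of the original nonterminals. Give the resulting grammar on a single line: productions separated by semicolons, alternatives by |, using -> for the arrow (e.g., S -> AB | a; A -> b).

Unit productions: F->S, S->C.
Unit pairs (A ⇒* B via units): (F,C), (F,S), (S,C).
S: inherits non-unit rules of {C, S} → bCF | ib | ibC | ii.
C: inherits non-unit rules of {C} → ibC | ii.
F: inherits non-unit rules of {C, F, S} → CS | bCF | bb | ib | ibC | ii.

S -> ib | ii | bCF | ibC; C -> ii | ibC; F -> CS | bb | ib | ii | bCF | ibC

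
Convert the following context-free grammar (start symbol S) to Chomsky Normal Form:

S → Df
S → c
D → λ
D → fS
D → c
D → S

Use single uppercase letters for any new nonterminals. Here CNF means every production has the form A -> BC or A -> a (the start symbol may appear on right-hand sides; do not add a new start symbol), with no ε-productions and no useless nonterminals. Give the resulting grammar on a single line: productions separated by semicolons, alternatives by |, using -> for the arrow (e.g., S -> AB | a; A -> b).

Nullable: {D}; after ε-elimination: S -> c | f | Df; D -> S | c | fS.
After unit-elimination: S -> c | f | Df; D -> c | f | Df | fS.
TERM: introduce A -> f and substitute in every rule of length ≥2.

S -> c | f | DA; A -> f; D -> c | f | AS | DA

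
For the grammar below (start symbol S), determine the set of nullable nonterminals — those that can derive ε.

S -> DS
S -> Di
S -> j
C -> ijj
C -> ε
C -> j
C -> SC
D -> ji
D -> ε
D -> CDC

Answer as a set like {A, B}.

Directly nullable (have an ε-rule): {C, D}.
Not nullable: S — each has a terminal in every rule's right-hand side or depends on a non-nullable symbol.

{C, D}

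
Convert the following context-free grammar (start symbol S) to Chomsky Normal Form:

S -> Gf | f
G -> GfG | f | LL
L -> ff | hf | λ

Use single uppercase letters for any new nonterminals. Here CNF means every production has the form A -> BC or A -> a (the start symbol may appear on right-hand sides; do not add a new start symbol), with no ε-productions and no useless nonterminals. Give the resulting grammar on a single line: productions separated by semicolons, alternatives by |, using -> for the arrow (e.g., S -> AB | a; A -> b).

S -> f | GA; A -> f; B -> h; C -> AG; G -> f | AA | AG | BA | GA | GC | LL; L -> AA | BA

Nullable: {G, L}; after ε-elimination: S -> f | Gf; G -> L | f | Gf | LL | fG | GfG; L -> ff | hf.
After unit-elimination: S -> f | Gf; G -> f | Gf | LL | fG | ff | hf | GfG; L -> ff | hf.
TERM: introduce A -> f, B -> h and substitute in every rule of length ≥2.
BIN: G -> GAG becomes G -> GC, C -> AG.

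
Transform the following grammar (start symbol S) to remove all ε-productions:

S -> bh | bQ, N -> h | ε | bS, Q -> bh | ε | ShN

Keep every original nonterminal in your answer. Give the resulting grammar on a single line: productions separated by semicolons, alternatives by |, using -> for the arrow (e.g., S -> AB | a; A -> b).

Nullable set: {N, Q}.
S -> bQ: Q nullable, giving b | bQ.
Drop N -> ε.
Drop Q -> ε.
Q -> ShN: N nullable, giving Sh | ShN.
Unchanged (no nullable symbols): S -> bh; N -> bS; N -> h; Q -> bh.

S -> b | bQ | bh; N -> h | bS; Q -> Sh | bh | ShN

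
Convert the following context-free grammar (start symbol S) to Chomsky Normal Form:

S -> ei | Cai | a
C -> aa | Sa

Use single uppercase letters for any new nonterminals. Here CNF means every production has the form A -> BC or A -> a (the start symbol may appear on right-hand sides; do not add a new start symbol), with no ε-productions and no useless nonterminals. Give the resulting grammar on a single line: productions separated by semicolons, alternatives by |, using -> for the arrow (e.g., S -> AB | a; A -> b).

No ε-productions.
No unit productions to eliminate.
TERM: introduce A -> a, D -> e, B -> i and substitute in every rule of length ≥2.
BIN: S -> CAB becomes S -> CE, E -> AB.

S -> a | CE | DB; A -> a; B -> i; C -> AA | SA; D -> e; E -> AB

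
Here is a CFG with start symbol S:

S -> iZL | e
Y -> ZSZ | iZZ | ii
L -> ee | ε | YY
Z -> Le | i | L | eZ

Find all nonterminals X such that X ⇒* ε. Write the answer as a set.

{L, Z}

Directly nullable (have an ε-rule): {L}.
Z is nullable via Z -> L (every symbol on the right is already known nullable).
Not nullable: S, Y — each has a terminal in every rule's right-hand side or depends on a non-nullable symbol.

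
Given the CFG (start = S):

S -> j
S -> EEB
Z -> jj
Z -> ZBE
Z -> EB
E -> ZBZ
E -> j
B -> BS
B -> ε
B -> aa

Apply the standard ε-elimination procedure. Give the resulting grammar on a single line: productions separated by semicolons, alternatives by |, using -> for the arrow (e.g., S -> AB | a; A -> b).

S -> j | EE | EEB; B -> S | BS | aa; E -> j | ZZ | ZBZ; Z -> E | EB | ZE | jj | ZBE

Nullable set: {B}.
S -> EEB: B nullable, giving EE | EEB.
Drop B -> ε.
B -> BS: B nullable, giving BS | S.
E -> ZBZ: B nullable, giving ZBZ | ZZ.
Z -> EB: B nullable, giving E | EB.
Z -> ZBE: B nullable, giving ZBE | ZE.
Unchanged (no nullable symbols): S -> j; B -> aa; E -> j; Z -> jj.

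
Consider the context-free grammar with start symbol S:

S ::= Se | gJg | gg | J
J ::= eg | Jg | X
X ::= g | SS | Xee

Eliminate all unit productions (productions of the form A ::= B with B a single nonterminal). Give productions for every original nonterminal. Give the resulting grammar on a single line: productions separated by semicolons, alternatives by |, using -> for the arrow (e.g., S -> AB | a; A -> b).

Unit productions: J->X, S->J.
Unit pairs (A ⇒* B via units): (J,X), (S,J), (S,X).
S: inherits non-unit rules of {J, S, X} → Jg | SS | Se | Xee | eg | g | gJg | gg.
J: inherits non-unit rules of {J, X} → Jg | SS | Xee | eg | g.
X: inherits non-unit rules of {X} → SS | Xee | g.

S -> g | Jg | SS | Se | eg | gg | Xee | gJg; J -> g | Jg | SS | eg | Xee; X -> g | SS | Xee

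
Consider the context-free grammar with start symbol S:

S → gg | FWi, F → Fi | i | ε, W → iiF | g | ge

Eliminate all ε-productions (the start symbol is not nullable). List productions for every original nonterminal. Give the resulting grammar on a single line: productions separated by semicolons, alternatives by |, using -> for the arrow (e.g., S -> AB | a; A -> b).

S -> Wi | gg | FWi; F -> i | Fi; W -> g | ge | ii | iiF

Nullable set: {F}.
S -> FWi: F nullable, giving FWi | Wi.
Drop F -> ε.
F -> Fi: F nullable, giving Fi | i.
W -> iiF: F nullable, giving ii | iiF.
Unchanged (no nullable symbols): S -> gg; F -> i; W -> g; W -> ge.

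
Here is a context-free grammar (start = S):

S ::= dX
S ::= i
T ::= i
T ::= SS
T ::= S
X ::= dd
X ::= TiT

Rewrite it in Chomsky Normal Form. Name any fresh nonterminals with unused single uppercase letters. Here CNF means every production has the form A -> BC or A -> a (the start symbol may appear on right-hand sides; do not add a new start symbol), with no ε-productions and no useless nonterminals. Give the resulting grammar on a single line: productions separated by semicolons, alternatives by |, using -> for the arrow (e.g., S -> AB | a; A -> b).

S -> i | AX; A -> d; B -> i; C -> BT; T -> i | AX | SS; X -> AA | TC

No ε-productions.
After unit-elimination: S -> i | dX; T -> i | SS | dX; X -> dd | TiT.
TERM: introduce A -> d, B -> i and substitute in every rule of length ≥2.
BIN: X -> TBT becomes X -> TC, C -> BT.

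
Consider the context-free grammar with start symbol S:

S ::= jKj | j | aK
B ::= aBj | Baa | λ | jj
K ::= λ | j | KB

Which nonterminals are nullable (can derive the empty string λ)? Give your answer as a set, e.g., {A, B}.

{B, K}

Directly nullable (have an ε-rule): {B, K}.
Not nullable: S — each has a terminal in every rule's right-hand side or depends on a non-nullable symbol.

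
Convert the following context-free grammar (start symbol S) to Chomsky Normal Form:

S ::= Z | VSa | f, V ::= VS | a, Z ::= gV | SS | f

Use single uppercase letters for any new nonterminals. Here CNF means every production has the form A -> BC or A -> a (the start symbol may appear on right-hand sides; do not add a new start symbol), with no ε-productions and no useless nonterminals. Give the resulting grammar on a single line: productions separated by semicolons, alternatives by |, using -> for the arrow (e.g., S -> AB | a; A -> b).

S -> f | BV | SS | VC; A -> a; B -> g; C -> SA; V -> a | VS

No ε-productions.
After unit-elimination: S -> f | SS | gV | VSa; V -> a | VS; Z -> f | SS | gV.
TERM: introduce A -> a, B -> g and substitute in every rule of length ≥2.
BIN: S -> VSA becomes S -> VC, C -> SA.
Drop unreachable/unproductive: Z.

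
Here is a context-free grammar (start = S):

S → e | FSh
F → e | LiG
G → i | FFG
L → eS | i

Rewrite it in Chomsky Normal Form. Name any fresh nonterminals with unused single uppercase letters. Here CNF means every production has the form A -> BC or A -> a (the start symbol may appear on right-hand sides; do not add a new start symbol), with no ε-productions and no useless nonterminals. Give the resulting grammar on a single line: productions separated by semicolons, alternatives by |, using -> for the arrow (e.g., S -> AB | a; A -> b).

No ε-productions.
No unit productions to eliminate.
TERM: introduce B -> e, C -> h, A -> i and substitute in every rule of length ≥2.
BIN: F -> LAG becomes F -> LD, D -> AG; G -> FFG becomes G -> FE, E -> FG; S -> FSC becomes S -> FH, H -> SC.

S -> e | FH; A -> i; B -> e; C -> h; D -> AG; E -> FG; F -> e | LD; G -> i | FE; H -> SC; L -> i | BS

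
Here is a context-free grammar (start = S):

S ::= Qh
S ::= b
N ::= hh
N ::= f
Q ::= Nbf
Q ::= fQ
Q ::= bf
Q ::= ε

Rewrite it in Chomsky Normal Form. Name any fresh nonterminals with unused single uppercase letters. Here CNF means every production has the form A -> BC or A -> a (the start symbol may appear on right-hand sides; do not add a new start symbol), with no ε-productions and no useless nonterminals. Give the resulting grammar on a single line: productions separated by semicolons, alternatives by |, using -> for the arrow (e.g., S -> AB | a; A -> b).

Nullable: {Q}; after ε-elimination: S -> b | h | Qh; N -> f | hh; Q -> f | bf | fQ | Nbf.
No unit productions to eliminate.
TERM: introduce B -> b, C -> f, A -> h and substitute in every rule of length ≥2.
BIN: Q -> NBC becomes Q -> ND, D -> BC.

S -> b | h | QA; A -> h; B -> b; C -> f; D -> BC; N -> f | AA; Q -> f | BC | CQ | ND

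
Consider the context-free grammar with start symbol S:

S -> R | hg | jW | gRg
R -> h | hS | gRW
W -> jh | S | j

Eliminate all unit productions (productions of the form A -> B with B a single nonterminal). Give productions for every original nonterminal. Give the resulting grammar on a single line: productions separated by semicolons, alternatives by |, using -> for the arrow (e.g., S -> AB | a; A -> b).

Unit productions: S->R, W->S.
Unit pairs (A ⇒* B via units): (S,R), (W,R), (W,S).
S: inherits non-unit rules of {R, S} → gRW | gRg | h | hS | hg | jW.
R: inherits non-unit rules of {R} → gRW | h | hS.
W: inherits non-unit rules of {R, S, W} → gRW | gRg | h | hS | hg | j | jW | jh.

S -> h | hS | hg | jW | gRW | gRg; R -> h | hS | gRW; W -> h | j | hS | hg | jW | jh | gRW | gRg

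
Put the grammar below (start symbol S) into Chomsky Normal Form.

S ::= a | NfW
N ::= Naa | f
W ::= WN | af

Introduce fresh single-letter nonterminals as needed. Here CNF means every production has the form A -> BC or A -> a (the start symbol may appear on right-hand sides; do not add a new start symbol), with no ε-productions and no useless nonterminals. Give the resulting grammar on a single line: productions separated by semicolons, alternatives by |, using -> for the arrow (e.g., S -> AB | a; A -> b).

No ε-productions.
No unit productions to eliminate.
TERM: introduce A -> a, B -> f and substitute in every rule of length ≥2.
BIN: N -> NAA becomes N -> NC, C -> AA; S -> NBW becomes S -> ND, D -> BW.

S -> a | ND; A -> a; B -> f; C -> AA; D -> BW; N -> f | NC; W -> AB | WN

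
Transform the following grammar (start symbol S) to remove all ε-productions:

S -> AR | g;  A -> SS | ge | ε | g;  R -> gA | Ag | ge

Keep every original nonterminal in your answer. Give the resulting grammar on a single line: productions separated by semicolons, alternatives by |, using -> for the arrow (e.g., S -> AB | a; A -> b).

S -> R | g | AR; A -> g | SS | ge; R -> g | Ag | gA | ge

Nullable set: {A}.
S -> AR: A nullable, giving AR | R.
Drop A -> ε.
R -> Ag: A nullable, giving Ag | g.
R -> gA: A nullable, giving g | gA.
Unchanged (no nullable symbols): S -> g; A -> SS; A -> g; A -> ge; R -> ge.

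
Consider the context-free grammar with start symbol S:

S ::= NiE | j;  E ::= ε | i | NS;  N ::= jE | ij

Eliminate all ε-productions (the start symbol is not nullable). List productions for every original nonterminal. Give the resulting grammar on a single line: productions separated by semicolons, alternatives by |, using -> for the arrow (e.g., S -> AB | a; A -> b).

S -> j | Ni | NiE; E -> i | NS; N -> j | ij | jE

Nullable set: {E}.
S -> NiE: E nullable, giving Ni | NiE.
Drop E -> ε.
N -> jE: E nullable, giving j | jE.
Unchanged (no nullable symbols): S -> j; E -> NS; E -> i; N -> ij.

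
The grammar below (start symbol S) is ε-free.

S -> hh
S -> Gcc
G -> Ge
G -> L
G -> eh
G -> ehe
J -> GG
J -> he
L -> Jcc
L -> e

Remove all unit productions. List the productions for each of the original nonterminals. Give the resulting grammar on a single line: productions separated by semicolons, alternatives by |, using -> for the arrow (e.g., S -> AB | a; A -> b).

S -> hh | Gcc; G -> e | Ge | eh | Jcc | ehe; J -> GG | he; L -> e | Jcc

Unit productions: G->L.
Unit pairs (A ⇒* B via units): (G,L).
S: inherits non-unit rules of {S} → Gcc | hh.
G: inherits non-unit rules of {G, L} → Ge | Jcc | e | eh | ehe.
J: inherits non-unit rules of {J} → GG | he.
L: inherits non-unit rules of {L} → Jcc | e.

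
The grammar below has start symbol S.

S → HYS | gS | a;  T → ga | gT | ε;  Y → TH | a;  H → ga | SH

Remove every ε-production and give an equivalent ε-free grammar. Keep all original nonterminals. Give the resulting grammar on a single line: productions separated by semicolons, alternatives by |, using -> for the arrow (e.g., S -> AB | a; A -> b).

Nullable set: {T}.
Drop T -> ε.
T -> gT: T nullable, giving g | gT.
Y -> TH: T nullable, giving H | TH.
Unchanged (no nullable symbols): S -> HYS; S -> a; S -> gS; H -> SH; H -> ga; T -> ga; Y -> a.

S -> a | gS | HYS; H -> SH | ga; T -> g | gT | ga; Y -> H | a | TH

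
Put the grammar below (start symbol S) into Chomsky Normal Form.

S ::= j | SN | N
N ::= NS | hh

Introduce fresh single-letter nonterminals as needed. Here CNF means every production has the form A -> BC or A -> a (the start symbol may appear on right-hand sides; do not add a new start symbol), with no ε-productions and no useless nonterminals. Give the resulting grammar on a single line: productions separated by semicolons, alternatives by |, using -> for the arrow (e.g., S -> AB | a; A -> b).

No ε-productions.
After unit-elimination: S -> j | NS | SN | hh; N -> NS | hh.
TERM: introduce A -> h and substitute in every rule of length ≥2.

S -> j | AA | NS | SN; A -> h; N -> AA | NS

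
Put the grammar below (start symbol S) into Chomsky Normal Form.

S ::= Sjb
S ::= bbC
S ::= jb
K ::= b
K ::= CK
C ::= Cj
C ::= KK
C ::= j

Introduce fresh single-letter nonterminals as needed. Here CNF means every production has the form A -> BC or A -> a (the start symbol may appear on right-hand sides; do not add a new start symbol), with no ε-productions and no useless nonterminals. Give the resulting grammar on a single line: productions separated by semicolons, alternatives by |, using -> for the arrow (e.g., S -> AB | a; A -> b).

S -> AB | BD | SE; A -> j; B -> b; C -> j | CA | KK; D -> BC; E -> AB; K -> b | CK

No ε-productions.
No unit productions to eliminate.
TERM: introduce B -> b, A -> j and substitute in every rule of length ≥2.
BIN: S -> BBC becomes S -> BD, D -> BC; S -> SAB becomes S -> SE, E -> AB.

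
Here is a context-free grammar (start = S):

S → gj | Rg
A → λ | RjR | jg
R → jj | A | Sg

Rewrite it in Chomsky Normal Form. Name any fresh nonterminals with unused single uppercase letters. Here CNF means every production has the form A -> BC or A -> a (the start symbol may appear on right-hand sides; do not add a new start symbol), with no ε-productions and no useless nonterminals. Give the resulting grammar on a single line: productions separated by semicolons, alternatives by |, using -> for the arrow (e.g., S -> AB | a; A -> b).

Nullable: {A, R}; after ε-elimination: S -> g | Rg | gj; A -> j | Rj | jR | jg | RjR; R -> A | Sg | jj.
After unit-elimination: S -> g | Rg | gj; A -> j | Rj | jR | jg | RjR; R -> j | Rj | Sg | jR | jg | jj | RjR.
TERM: introduce C -> g, B -> j and substitute in every rule of length ≥2.
BIN: A -> RBR becomes A -> RD, D -> BR; R -> RBR becomes R -> RE, E -> BR.
Drop unreachable/unproductive: A.

S -> g | CB | RC; B -> j; C -> g; E -> BR; R -> j | BB | BC | BR | RB | RE | SC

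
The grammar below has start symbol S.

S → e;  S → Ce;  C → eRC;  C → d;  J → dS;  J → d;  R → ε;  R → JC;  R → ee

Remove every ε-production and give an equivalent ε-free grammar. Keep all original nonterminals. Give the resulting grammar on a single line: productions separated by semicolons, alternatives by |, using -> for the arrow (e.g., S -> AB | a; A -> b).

Nullable set: {R}.
C -> eRC: R nullable, giving eC | eRC.
Drop R -> ε.
Unchanged (no nullable symbols): S -> Ce; S -> e; C -> d; J -> d; J -> dS; R -> JC; R -> ee.

S -> e | Ce; C -> d | eC | eRC; J -> d | dS; R -> JC | ee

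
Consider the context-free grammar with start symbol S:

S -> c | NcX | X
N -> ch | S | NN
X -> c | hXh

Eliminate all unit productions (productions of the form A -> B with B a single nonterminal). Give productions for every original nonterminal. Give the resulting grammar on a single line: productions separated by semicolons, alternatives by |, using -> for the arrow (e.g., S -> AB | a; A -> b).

Unit productions: N->S, S->X.
Unit pairs (A ⇒* B via units): (N,S), (N,X), (S,X).
S: inherits non-unit rules of {S, X} → NcX | c | hXh.
N: inherits non-unit rules of {N, S, X} → NN | NcX | c | ch | hXh.
X: inherits non-unit rules of {X} → c | hXh.

S -> c | NcX | hXh; N -> c | NN | ch | NcX | hXh; X -> c | hXh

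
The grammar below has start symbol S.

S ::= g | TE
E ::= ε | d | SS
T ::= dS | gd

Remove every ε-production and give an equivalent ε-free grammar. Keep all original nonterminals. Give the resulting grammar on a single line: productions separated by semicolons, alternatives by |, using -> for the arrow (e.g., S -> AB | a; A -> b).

S -> T | g | TE; E -> d | SS; T -> dS | gd

Nullable set: {E}.
S -> TE: E nullable, giving T | TE.
Drop E -> ε.
Unchanged (no nullable symbols): S -> g; E -> SS; E -> d; T -> dS; T -> gd.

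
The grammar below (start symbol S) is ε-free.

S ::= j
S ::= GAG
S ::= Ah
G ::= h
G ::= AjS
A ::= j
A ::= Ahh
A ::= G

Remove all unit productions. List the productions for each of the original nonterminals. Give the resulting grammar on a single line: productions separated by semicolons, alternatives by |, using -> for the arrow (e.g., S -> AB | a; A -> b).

S -> j | Ah | GAG; A -> h | j | Ahh | AjS; G -> h | AjS

Unit productions: A->G.
Unit pairs (A ⇒* B via units): (A,G).
S: inherits non-unit rules of {S} → Ah | GAG | j.
A: inherits non-unit rules of {A, G} → Ahh | AjS | h | j.
G: inherits non-unit rules of {G} → AjS | h.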